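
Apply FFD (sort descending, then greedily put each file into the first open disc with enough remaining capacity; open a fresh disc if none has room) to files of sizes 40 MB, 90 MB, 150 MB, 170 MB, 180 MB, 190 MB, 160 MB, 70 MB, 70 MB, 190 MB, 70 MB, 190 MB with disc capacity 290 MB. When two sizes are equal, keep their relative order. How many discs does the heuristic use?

Sorted descending: 190, 190, 190, 180, 170, 160, 150, 90, 70, 70, 70, 40.
  190 → disc 1 (new)  [load 190/290]
  190 → disc 2 (new)  [load 190/290]
  190 → disc 3 (new)  [load 190/290]
  180 → disc 4 (new)  [load 180/290]
  170 → disc 5 (new)  [load 170/290]
  160 → disc 6 (new)  [load 160/290]
  150 → disc 7 (new)  [load 150/290]
  90 → disc 1  [load 280/290]
  70 → disc 2  [load 260/290]
  70 → disc 3  [load 260/290]
  70 → disc 4  [load 250/290]
  40 → disc 4  [load 290/290]
7 discs opened.

7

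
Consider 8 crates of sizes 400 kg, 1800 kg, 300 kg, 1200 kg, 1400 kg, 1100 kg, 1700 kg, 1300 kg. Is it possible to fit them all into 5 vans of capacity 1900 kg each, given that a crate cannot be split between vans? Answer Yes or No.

Total = 9200 kg; ⌈9200/1900⌉ = 5.
6 crates each exceed half the capacity and cannot share a van, forcing at least 6 vans.
At least 6 vans are required, but only 5 are allowed.

No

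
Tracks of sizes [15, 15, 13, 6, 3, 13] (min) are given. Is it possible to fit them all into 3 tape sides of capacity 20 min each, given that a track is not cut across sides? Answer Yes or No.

No

Total = 65 min; ⌈65/20⌉ = 4.
At least 4 tape sides are required, but only 3 are allowed.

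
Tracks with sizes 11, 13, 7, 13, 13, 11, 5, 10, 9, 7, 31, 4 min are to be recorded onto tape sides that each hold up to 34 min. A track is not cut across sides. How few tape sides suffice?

5

Total = 31 + 13 + 13 + 13 + 11 + 11 + 10 + 9 + 7 + 7 + 5 + 4 = 134 min.
Lower bound: ⌈134/34⌉ = 4 tape sides.
A packing using 5 tape sides:
  side 1: 31 = 31
  side 2: 13 + 13 + 7 = 33
  side 3: 13 + 11 + 10 = 34
  side 4: 11 + 9 + 7 + 5 = 32
  side 5: 4 = 4
No arrangement into 4 tape sides stays within capacity, so 5 is optimal.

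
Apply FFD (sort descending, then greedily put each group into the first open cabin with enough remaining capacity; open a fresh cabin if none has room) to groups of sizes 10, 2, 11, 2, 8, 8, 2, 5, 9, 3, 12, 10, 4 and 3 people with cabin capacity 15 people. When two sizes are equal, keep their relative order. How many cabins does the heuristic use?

Sorted descending: 12, 11, 10, 10, 9, 8, 8, 5, 4, 3, 3, 2, 2, 2.
  12 → cabin 1 (new)  [load 12/15]
  11 → cabin 2 (new)  [load 11/15]
  10 → cabin 3 (new)  [load 10/15]
  10 → cabin 4 (new)  [load 10/15]
  9 → cabin 5 (new)  [load 9/15]
  8 → cabin 6 (new)  [load 8/15]
  8 → cabin 7 (new)  [load 8/15]
  5 → cabin 3  [load 15/15]
  4 → cabin 2  [load 15/15]
  3 → cabin 1  [load 15/15]
  3 → cabin 4  [load 13/15]
  2 → cabin 4  [load 15/15]
  2 → cabin 5  [load 11/15]
  2 → cabin 5  [load 13/15]
7 cabins opened.

7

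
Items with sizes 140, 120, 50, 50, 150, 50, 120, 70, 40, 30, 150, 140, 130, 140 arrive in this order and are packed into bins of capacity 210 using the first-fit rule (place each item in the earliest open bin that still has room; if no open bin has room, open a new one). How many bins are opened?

8

  140 → bin 1 (new)  [load 140/210]
  120 → bin 2 (new)  [load 120/210]
  50 → bin 1  [load 190/210]
  50 → bin 2  [load 170/210]
  150 → bin 3 (new)  [load 150/210]
  50 → bin 3  [load 200/210]
  120 → bin 4 (new)  [load 120/210]
  70 → bin 4  [load 190/210]
  40 → bin 2  [load 210/210]
  30 → bin 5 (new)  [load 30/210]
  150 → bin 5  [load 180/210]
  140 → bin 6 (new)  [load 140/210]
  130 → bin 7 (new)  [load 130/210]
  140 → bin 8 (new)  [load 140/210]
8 bins opened.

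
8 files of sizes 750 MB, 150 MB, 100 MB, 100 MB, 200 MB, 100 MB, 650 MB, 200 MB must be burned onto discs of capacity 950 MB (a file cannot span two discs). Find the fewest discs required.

3

Total = 750 + 650 + 200 + 200 + 150 + 100 + 100 + 100 = 2250 MB.
Lower bound: ⌈2250/950⌉ = 3 discs.
A packing using 3 discs:
  disc 1: 750 + 200 = 950
  disc 2: 650 + 200 + 100 = 950
  disc 3: 150 + 100 + 100 = 350
This matches the lower bound, so 3 is optimal.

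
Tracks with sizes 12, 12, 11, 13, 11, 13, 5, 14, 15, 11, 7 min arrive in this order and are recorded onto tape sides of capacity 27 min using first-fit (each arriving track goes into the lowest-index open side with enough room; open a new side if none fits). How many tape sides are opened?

5

  12 → side 1 (new)  [load 12/27]
  12 → side 1  [load 24/27]
  11 → side 2 (new)  [load 11/27]
  13 → side 2  [load 24/27]
  11 → side 3 (new)  [load 11/27]
  13 → side 3  [load 24/27]
  5 → side 4 (new)  [load 5/27]
  14 → side 4  [load 19/27]
  15 → side 5 (new)  [load 15/27]
  11 → side 5  [load 26/27]
  7 → side 4  [load 26/27]
5 tape sides opened.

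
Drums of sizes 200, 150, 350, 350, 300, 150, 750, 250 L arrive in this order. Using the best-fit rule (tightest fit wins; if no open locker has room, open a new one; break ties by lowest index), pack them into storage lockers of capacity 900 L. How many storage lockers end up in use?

  200 → locker 1 (new)  [load 200/900]
  150 → locker 1  [load 350/900]
  350 → locker 1  [load 700/900]
  350 → locker 2 (new)  [load 350/900]
  300 → locker 2  [load 650/900]
  150 → locker 1  [load 850/900]
  750 → locker 3 (new)  [load 750/900]
  250 → locker 2  [load 900/900]
3 storage lockers opened.

3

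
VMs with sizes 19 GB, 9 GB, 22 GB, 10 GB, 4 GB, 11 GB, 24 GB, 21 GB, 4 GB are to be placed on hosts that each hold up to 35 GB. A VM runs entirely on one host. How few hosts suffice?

4

Total = 24 + 22 + 21 + 19 + 11 + 10 + 9 + 4 + 4 = 124 GB.
Lower bound: ⌈124/35⌉ = 4 hosts.
A packing using 4 hosts:
  host 1: 24 + 11 = 35
  host 2: 22 + 10 = 32
  host 3: 21 + 9 + 4 = 34
  host 4: 19 + 4 = 23
This matches the lower bound, so 4 is optimal.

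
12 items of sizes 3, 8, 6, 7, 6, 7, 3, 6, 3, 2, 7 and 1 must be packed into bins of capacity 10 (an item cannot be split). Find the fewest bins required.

Total = 8 + 7 + 7 + 7 + 6 + 6 + 6 + 3 + 3 + 3 + 2 + 1 = 59.
Lower bound: ⌈59/10⌉ = 6 bins.
Also, 7 items each exceed 5, and no two of those can share a bin, so at least 7 bins are needed.
A packing using 7 bins:
  bin 1: 8 + 2 = 10
  bin 2: 7 + 3 = 10
  bin 3: 7 + 3 = 10
  bin 4: 7 + 3 = 10
  bin 5: 6 + 1 = 7
  bin 6: 6 = 6
  bin 7: 6 = 6
This matches the lower bound, so 7 is optimal.

7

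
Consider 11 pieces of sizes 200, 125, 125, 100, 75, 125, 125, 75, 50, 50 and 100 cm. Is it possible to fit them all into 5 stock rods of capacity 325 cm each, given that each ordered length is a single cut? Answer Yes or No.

Yes

A valid assignment using 4 stock rods:
  stock rod 1: 200 + 125 = 325
  stock rod 2: 125 + 125 + 75 = 325
  stock rod 3: 125 + 100 + 100 = 325
  stock rod 4: 75 + 50 + 50 = 175
That uses only 4 ≤ 5, so 5 stock rods are enough.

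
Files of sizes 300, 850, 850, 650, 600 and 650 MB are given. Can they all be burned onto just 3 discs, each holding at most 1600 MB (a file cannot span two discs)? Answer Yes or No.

A valid assignment using 3 discs:
  disc 1: 850 + 650 = 1500
  disc 2: 850 + 650 = 1500
  disc 3: 600 + 300 = 900
Every load is within 1600 MB, so 3 discs suffice.

Yes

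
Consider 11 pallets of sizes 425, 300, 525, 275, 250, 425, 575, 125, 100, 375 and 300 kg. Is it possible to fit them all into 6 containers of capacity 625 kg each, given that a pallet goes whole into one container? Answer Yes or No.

No

Total = 3675 kg; ⌈3675/625⌉ = 6.
The bound of 6 does not rule out 6, but exhaustive search shows no assignment into 6 containers of capacity 625 kg exists — the minimum is 7.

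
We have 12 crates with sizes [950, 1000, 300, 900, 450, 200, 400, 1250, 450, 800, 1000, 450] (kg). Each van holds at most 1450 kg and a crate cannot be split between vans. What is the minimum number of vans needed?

6

Total = 1250 + 1000 + 1000 + 950 + 900 + 800 + 450 + 450 + 450 + 400 + 300 + 200 = 8150 kg.
Lower bound: ⌈8150/1450⌉ = 6 vans.
A packing using 6 vans:
  van 1: 1250 + 200 = 1450
  van 2: 1000 + 450 = 1450
  van 3: 1000 + 450 = 1450
  van 4: 950 + 450 = 1400
  van 5: 900 + 400 = 1300
  van 6: 800 + 300 = 1100
This matches the lower bound, so 6 is optimal.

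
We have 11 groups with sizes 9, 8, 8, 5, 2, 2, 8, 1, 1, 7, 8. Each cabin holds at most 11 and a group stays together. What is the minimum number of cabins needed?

7

Total = 9 + 8 + 8 + 8 + 8 + 7 + 5 + 2 + 2 + 1 + 1 = 59.
Lower bound: ⌈59/11⌉ = 6 cabins.
A packing using 7 cabins:
  cabin 1: 9 + 2 = 11
  cabin 2: 8 + 2 + 1 = 11
  cabin 3: 8 + 1 = 9
  cabin 4: 8 = 8
  cabin 5: 8 = 8
  cabin 6: 7 = 7
  cabin 7: 5 = 5
No arrangement into 6 cabins stays within capacity, so 7 is optimal.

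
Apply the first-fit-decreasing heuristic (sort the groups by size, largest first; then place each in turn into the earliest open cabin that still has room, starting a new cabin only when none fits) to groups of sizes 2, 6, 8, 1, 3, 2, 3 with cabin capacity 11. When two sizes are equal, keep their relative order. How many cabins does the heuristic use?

3

Sorted descending: 8, 6, 3, 3, 2, 2, 1.
  8 → cabin 1 (new)  [load 8/11]
  6 → cabin 2 (new)  [load 6/11]
  3 → cabin 1  [load 11/11]
  3 → cabin 2  [load 9/11]
  2 → cabin 2  [load 11/11]
  2 → cabin 3 (new)  [load 2/11]
  1 → cabin 3  [load 3/11]
3 cabins opened.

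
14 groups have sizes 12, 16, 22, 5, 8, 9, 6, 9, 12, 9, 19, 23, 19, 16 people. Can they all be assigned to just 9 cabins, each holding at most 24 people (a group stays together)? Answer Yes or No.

Yes

A valid assignment using 9 cabins:
  cabin 1: 23 = 23
  cabin 2: 22 = 22
  cabin 3: 19 + 5 = 24
  cabin 4: 19 = 19
  cabin 5: 16 + 8 = 24
  cabin 6: 16 + 6 = 22
  cabin 7: 12 + 12 = 24
  cabin 8: 9 + 9 = 18
  cabin 9: 9 = 9
Every load is within 24 people, so 9 cabins suffice.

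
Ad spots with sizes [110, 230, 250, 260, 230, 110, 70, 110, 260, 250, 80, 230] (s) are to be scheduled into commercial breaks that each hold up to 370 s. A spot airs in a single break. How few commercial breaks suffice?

7

Total = 260 + 260 + 250 + 250 + 230 + 230 + 230 + 110 + 110 + 110 + 80 + 70 = 2190 s.
Lower bound: ⌈2190/370⌉ = 6 commercial breaks.
Also, 7 ad spots each exceed 185 s, and no two of those can share a break, so at least 7 commercial breaks are needed.
A packing using 7 commercial breaks:
  break 1: 260 + 110 = 370
  break 2: 260 + 110 = 370
  break 3: 250 + 110 = 360
  break 4: 250 + 80 = 330
  break 5: 230 + 70 = 300
  break 6: 230 = 230
  break 7: 230 = 230
This matches the lower bound, so 7 is optimal.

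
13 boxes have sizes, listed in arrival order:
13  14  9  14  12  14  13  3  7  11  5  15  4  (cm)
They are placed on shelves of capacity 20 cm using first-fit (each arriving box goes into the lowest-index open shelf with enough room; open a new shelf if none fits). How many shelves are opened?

  13 → shelf 1 (new)  [load 13/20]
  14 → shelf 2 (new)  [load 14/20]
  9 → shelf 3 (new)  [load 9/20]
  14 → shelf 4 (new)  [load 14/20]
  12 → shelf 5 (new)  [load 12/20]
  14 → shelf 6 (new)  [load 14/20]
  13 → shelf 7 (new)  [load 13/20]
  3 → shelf 1  [load 16/20]
  7 → shelf 3  [load 16/20]
  11 → shelf 8 (new)  [load 11/20]
  5 → shelf 2  [load 19/20]
  15 → shelf 9 (new)  [load 15/20]
  4 → shelf 1  [load 20/20]
9 shelves opened.

9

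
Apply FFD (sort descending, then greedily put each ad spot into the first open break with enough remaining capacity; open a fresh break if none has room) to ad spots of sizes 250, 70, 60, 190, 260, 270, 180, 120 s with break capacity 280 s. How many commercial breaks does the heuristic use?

Sorted descending: 270, 260, 250, 190, 180, 120, 70, 60.
  270 → break 1 (new)  [load 270/280]
  260 → break 2 (new)  [load 260/280]
  250 → break 3 (new)  [load 250/280]
  190 → break 4 (new)  [load 190/280]
  180 → break 5 (new)  [load 180/280]
  120 → break 6 (new)  [load 120/280]
  70 → break 4  [load 260/280]
  60 → break 5  [load 240/280]
6 commercial breaks opened.

6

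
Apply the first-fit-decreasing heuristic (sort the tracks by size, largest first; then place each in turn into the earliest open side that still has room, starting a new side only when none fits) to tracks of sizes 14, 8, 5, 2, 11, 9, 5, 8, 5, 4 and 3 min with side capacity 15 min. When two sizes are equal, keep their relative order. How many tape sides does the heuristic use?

Sorted descending: 14, 11, 9, 8, 8, 5, 5, 5, 4, 3, 2.
  14 → side 1 (new)  [load 14/15]
  11 → side 2 (new)  [load 11/15]
  9 → side 3 (new)  [load 9/15]
  8 → side 4 (new)  [load 8/15]
  8 → side 5 (new)  [load 8/15]
  5 → side 3  [load 14/15]
  5 → side 4  [load 13/15]
  5 → side 5  [load 13/15]
  4 → side 2  [load 15/15]
  3 → side 6 (new)  [load 3/15]
  2 → side 4  [load 15/15]
6 tape sides opened.

6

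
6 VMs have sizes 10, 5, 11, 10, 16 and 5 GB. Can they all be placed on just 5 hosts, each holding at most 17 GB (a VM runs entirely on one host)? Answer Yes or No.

Yes

A valid assignment using 4 hosts:
  host 1: 16 = 16
  host 2: 11 + 5 = 16
  host 3: 10 + 5 = 15
  host 4: 10 = 10
That uses only 4 ≤ 5, so 5 hosts are enough.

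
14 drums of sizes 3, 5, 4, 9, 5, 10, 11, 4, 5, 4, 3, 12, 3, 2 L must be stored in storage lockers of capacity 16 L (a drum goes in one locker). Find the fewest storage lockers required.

5

Total = 12 + 11 + 10 + 9 + 5 + 5 + 5 + 4 + 4 + 4 + 3 + 3 + 3 + 2 = 80 L.
Lower bound: ⌈80/16⌉ = 5 storage lockers.
A packing using 5 storage lockers:
  locker 1: 12 + 4 = 16
  locker 2: 11 + 5 = 16
  locker 3: 10 + 3 + 3 = 16
  locker 4: 9 + 5 + 2 = 16
  locker 5: 5 + 4 + 4 + 3 = 16
This matches the lower bound, so 5 is optimal.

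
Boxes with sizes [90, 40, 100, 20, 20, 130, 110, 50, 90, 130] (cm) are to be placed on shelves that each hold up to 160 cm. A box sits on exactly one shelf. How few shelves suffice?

6

Total = 130 + 130 + 110 + 100 + 90 + 90 + 50 + 40 + 20 + 20 = 780 cm.
Lower bound: ⌈780/160⌉ = 5 shelves.
Also, 6 boxes each exceed 80 cm, and no two of those can share a shelf, so at least 6 shelves are needed.
A packing using 6 shelves:
  shelf 1: 130 + 20 = 150
  shelf 2: 130 + 20 = 150
  shelf 3: 110 + 50 = 160
  shelf 4: 100 + 40 = 140
  shelf 5: 90 = 90
  shelf 6: 90 = 90
This matches the lower bound, so 6 is optimal.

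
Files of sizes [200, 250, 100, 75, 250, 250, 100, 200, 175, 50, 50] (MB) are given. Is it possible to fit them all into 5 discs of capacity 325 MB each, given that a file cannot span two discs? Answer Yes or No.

No

Total = 1700 MB; ⌈1700/325⌉ = 6.
At least 6 discs are required, but only 5 are allowed.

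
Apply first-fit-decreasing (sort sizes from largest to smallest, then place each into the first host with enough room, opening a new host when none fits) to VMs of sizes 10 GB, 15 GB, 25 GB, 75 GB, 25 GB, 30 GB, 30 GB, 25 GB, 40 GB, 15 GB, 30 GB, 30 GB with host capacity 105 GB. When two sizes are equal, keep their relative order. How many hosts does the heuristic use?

4

Sorted descending: 75, 40, 30, 30, 30, 30, 25, 25, 25, 15, 15, 10.
  75 → host 1 (new)  [load 75/105]
  40 → host 2 (new)  [load 40/105]
  30 → host 1  [load 105/105]
  30 → host 2  [load 70/105]
  30 → host 2  [load 100/105]
  30 → host 3 (new)  [load 30/105]
  25 → host 3  [load 55/105]
  25 → host 3  [load 80/105]
  25 → host 3  [load 105/105]
  15 → host 4 (new)  [load 15/105]
  15 → host 4  [load 30/105]
  10 → host 4  [load 40/105]
4 hosts opened.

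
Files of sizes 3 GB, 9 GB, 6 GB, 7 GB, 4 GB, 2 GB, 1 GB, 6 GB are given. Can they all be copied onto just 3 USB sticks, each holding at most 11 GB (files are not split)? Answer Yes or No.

Total = 38 GB; ⌈38/11⌉ = 4.
At least 4 USB sticks are required, but only 3 are allowed.

No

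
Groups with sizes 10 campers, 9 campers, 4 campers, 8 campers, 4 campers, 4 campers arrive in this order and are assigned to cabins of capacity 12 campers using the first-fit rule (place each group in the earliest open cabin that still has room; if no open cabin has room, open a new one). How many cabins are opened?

4

  10 → cabin 1 (new)  [load 10/12]
  9 → cabin 2 (new)  [load 9/12]
  4 → cabin 3 (new)  [load 4/12]
  8 → cabin 3  [load 12/12]
  4 → cabin 4 (new)  [load 4/12]
  4 → cabin 4  [load 8/12]
4 cabins opened.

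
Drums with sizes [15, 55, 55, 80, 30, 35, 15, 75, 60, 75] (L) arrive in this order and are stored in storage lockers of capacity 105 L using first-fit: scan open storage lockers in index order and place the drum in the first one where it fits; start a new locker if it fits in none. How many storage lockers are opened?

6

  15 → locker 1 (new)  [load 15/105]
  55 → locker 1  [load 70/105]
  55 → locker 2 (new)  [load 55/105]
  80 → locker 3 (new)  [load 80/105]
  30 → locker 1  [load 100/105]
  35 → locker 2  [load 90/105]
  15 → locker 2  [load 105/105]
  75 → locker 4 (new)  [load 75/105]
  60 → locker 5 (new)  [load 60/105]
  75 → locker 6 (new)  [load 75/105]
6 storage lockers opened.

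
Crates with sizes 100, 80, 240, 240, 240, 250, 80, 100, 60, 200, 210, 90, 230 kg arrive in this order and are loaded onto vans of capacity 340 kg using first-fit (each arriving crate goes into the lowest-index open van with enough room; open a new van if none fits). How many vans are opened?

8

  100 → van 1 (new)  [load 100/340]
  80 → van 1  [load 180/340]
  240 → van 2 (new)  [load 240/340]
  240 → van 3 (new)  [load 240/340]
  240 → van 4 (new)  [load 240/340]
  250 → van 5 (new)  [load 250/340]
  80 → van 1  [load 260/340]
  100 → van 2  [load 340/340]
  60 → van 1  [load 320/340]
  200 → van 6 (new)  [load 200/340]
  210 → van 7 (new)  [load 210/340]
  90 → van 3  [load 330/340]
  230 → van 8 (new)  [load 230/340]
8 vans opened.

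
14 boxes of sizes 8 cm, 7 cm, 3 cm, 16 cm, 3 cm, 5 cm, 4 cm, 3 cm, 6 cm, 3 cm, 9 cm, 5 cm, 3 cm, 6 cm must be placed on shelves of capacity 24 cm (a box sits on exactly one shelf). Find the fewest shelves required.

Total = 16 + 9 + 8 + 7 + 6 + 6 + 5 + 5 + 4 + 3 + 3 + 3 + 3 + 3 = 81 cm.
Lower bound: ⌈81/24⌉ = 4 shelves.
A packing using 4 shelves:
  shelf 1: 16 + 8 = 24
  shelf 2: 9 + 7 + 6 = 22
  shelf 3: 6 + 5 + 5 + 4 + 3 = 23
  shelf 4: 3 + 3 + 3 + 3 = 12
This matches the lower bound, so 4 is optimal.

4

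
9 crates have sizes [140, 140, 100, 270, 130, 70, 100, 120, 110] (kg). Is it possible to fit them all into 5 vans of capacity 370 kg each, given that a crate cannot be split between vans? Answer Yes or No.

A valid assignment using 4 vans:
  van 1: 270 + 100 = 370
  van 2: 140 + 140 + 70 = 350
  van 3: 130 + 120 + 110 = 360
  van 4: 100 = 100
That uses only 4 ≤ 5, so 5 vans are enough.

Yes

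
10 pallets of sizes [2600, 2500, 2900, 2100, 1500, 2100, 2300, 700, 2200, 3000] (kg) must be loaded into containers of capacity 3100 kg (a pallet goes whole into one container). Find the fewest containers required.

9

Total = 3000 + 2900 + 2600 + 2500 + 2300 + 2200 + 2100 + 2100 + 1500 + 700 = 21900 kg.
Lower bound: ⌈21900/3100⌉ = 8 containers.
A packing using 9 containers:
  container 1: 3000 = 3000
  container 2: 2900 = 2900
  container 3: 2600 = 2600
  container 4: 2500 = 2500
  container 5: 2300 + 700 = 3000
  container 6: 2200 = 2200
  container 7: 2100 = 2100
  container 8: 2100 = 2100
  container 9: 1500 = 1500
No arrangement into 8 containers stays within capacity, so 9 is optimal.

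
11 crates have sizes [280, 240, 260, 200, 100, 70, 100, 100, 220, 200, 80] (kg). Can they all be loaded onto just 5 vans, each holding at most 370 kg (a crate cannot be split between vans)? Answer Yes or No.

Total = 1850 kg; ⌈1850/370⌉ = 5.
6 crates each exceed half the capacity and cannot share a van, forcing at least 6 vans.
At least 6 vans are required, but only 5 are allowed.

No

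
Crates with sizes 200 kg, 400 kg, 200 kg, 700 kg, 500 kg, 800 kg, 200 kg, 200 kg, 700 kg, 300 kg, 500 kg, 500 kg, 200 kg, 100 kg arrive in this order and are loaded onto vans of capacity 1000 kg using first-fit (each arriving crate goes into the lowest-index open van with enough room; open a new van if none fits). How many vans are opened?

6

  200 → van 1 (new)  [load 200/1000]
  400 → van 1  [load 600/1000]
  200 → van 1  [load 800/1000]
  700 → van 2 (new)  [load 700/1000]
  500 → van 3 (new)  [load 500/1000]
  800 → van 4 (new)  [load 800/1000]
  200 → van 1  [load 1000/1000]
  200 → van 2  [load 900/1000]
  700 → van 5 (new)  [load 700/1000]
  300 → van 3  [load 800/1000]
  500 → van 6 (new)  [load 500/1000]
  500 → van 6  [load 1000/1000]
  200 → van 3  [load 1000/1000]
  100 → van 2  [load 1000/1000]
6 vans opened.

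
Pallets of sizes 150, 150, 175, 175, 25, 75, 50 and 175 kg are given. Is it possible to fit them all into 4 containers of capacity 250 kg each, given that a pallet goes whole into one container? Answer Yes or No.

No

Total = 975 kg; ⌈975/250⌉ = 4.
5 pallets each exceed half the capacity and cannot share a container, forcing at least 5 containers.
At least 5 containers are required, but only 4 are allowed.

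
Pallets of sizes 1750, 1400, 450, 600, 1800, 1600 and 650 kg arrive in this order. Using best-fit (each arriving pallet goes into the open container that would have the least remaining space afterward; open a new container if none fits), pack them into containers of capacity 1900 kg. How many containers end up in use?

  1750 → container 1 (new)  [load 1750/1900]
  1400 → container 2 (new)  [load 1400/1900]
  450 → container 2  [load 1850/1900]
  600 → container 3 (new)  [load 600/1900]
  1800 → container 4 (new)  [load 1800/1900]
  1600 → container 5 (new)  [load 1600/1900]
  650 → container 3  [load 1250/1900]
5 containers opened.

5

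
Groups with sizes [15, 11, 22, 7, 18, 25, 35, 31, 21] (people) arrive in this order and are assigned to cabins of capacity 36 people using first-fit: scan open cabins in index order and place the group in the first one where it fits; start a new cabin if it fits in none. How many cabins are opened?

  15 → cabin 1 (new)  [load 15/36]
  11 → cabin 1  [load 26/36]
  22 → cabin 2 (new)  [load 22/36]
  7 → cabin 1  [load 33/36]
  18 → cabin 3 (new)  [load 18/36]
  25 → cabin 4 (new)  [load 25/36]
  35 → cabin 5 (new)  [load 35/36]
  31 → cabin 6 (new)  [load 31/36]
  21 → cabin 7 (new)  [load 21/36]
7 cabins opened.

7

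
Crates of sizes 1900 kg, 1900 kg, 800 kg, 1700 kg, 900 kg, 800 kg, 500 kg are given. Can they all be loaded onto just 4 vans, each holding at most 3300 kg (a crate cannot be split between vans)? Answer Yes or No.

Yes

A valid assignment using 3 vans:
  van 1: 1900 + 900 + 500 = 3300
  van 2: 1900 + 800 = 2700
  van 3: 1700 + 800 = 2500
That uses only 3 ≤ 4, so 4 vans are enough.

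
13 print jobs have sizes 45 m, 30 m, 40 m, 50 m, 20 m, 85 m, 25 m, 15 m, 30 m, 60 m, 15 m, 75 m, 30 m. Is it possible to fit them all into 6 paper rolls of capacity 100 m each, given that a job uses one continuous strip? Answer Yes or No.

A valid assignment using 6 paper rolls:
  roll 1: 85 + 15 = 100
  roll 2: 75 + 25 = 100
  roll 3: 60 + 40 = 100
  roll 4: 50 + 45 = 95
  roll 5: 30 + 30 + 30 = 90
  roll 6: 20 + 15 = 35
Every load is within 100 m, so 6 paper rolls suffice.

Yes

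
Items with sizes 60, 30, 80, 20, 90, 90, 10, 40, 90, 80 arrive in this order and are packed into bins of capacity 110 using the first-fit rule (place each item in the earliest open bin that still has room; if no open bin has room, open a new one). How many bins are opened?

  60 → bin 1 (new)  [load 60/110]
  30 → bin 1  [load 90/110]
  80 → bin 2 (new)  [load 80/110]
  20 → bin 1  [load 110/110]
  90 → bin 3 (new)  [load 90/110]
  90 → bin 4 (new)  [load 90/110]
  10 → bin 2  [load 90/110]
  40 → bin 5 (new)  [load 40/110]
  90 → bin 6 (new)  [load 90/110]
  80 → bin 7 (new)  [load 80/110]
7 bins opened.

7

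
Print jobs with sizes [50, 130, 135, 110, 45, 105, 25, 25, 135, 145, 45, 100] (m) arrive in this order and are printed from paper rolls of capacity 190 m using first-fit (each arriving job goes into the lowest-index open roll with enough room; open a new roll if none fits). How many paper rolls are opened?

  50 → roll 1 (new)  [load 50/190]
  130 → roll 1  [load 180/190]
  135 → roll 2 (new)  [load 135/190]
  110 → roll 3 (new)  [load 110/190]
  45 → roll 2  [load 180/190]
  105 → roll 4 (new)  [load 105/190]
  25 → roll 3  [load 135/190]
  25 → roll 3  [load 160/190]
  135 → roll 5 (new)  [load 135/190]
  145 → roll 6 (new)  [load 145/190]
  45 → roll 4  [load 150/190]
  100 → roll 7 (new)  [load 100/190]
7 paper rolls opened.

7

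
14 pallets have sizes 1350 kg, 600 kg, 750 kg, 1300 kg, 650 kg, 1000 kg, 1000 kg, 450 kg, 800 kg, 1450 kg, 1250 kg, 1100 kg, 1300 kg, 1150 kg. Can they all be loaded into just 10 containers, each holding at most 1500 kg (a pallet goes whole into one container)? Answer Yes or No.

No

Total = 14150 kg; ⌈14150/1500⌉ = 10.
The bound of 10 does not rule out 10, but exhaustive search shows no assignment into 10 containers of capacity 1500 kg exists — the minimum is 11.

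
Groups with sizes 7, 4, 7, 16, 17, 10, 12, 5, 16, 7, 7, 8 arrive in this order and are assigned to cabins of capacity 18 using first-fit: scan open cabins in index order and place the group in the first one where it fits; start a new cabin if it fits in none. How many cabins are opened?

8

  7 → cabin 1 (new)  [load 7/18]
  4 → cabin 1  [load 11/18]
  7 → cabin 1  [load 18/18]
  16 → cabin 2 (new)  [load 16/18]
  17 → cabin 3 (new)  [load 17/18]
  10 → cabin 4 (new)  [load 10/18]
  12 → cabin 5 (new)  [load 12/18]
  5 → cabin 4  [load 15/18]
  16 → cabin 6 (new)  [load 16/18]
  7 → cabin 7 (new)  [load 7/18]
  7 → cabin 7  [load 14/18]
  8 → cabin 8 (new)  [load 8/18]
8 cabins opened.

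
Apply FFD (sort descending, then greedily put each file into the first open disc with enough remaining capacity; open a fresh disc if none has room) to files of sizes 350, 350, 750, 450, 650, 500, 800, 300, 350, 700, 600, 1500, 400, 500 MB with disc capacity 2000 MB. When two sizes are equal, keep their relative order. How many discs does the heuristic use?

Sorted descending: 1500, 800, 750, 700, 650, 600, 500, 500, 450, 400, 350, 350, 350, 300.
  1500 → disc 1 (new)  [load 1500/2000]
  800 → disc 2 (new)  [load 800/2000]
  750 → disc 2  [load 1550/2000]
  700 → disc 3 (new)  [load 700/2000]
  650 → disc 3  [load 1350/2000]
  600 → disc 3  [load 1950/2000]
  500 → disc 1  [load 2000/2000]
  500 → disc 4 (new)  [load 500/2000]
  450 → disc 2  [load 2000/2000]
  400 → disc 4  [load 900/2000]
  350 → disc 4  [load 1250/2000]
  350 → disc 4  [load 1600/2000]
  350 → disc 4  [load 1950/2000]
  300 → disc 5 (new)  [load 300/2000]
5 discs opened.

5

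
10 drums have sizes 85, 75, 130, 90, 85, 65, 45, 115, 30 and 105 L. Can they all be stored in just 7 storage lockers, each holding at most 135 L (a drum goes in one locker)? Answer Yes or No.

Total = 825 L; ⌈825/135⌉ = 7.
The bound of 7 does not rule out 7, but exhaustive search shows no assignment into 7 storage lockers of capacity 135 L exists — the minimum is 8.

No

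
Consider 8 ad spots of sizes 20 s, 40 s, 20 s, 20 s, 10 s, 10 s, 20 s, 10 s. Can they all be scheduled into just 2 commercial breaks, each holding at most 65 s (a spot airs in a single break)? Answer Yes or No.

Total = 150 s; ⌈150/65⌉ = 3.
At least 3 commercial breaks are required, but only 2 are allowed.

No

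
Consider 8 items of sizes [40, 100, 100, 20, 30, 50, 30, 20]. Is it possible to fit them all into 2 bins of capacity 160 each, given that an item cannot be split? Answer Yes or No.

No

Total = 390; ⌈390/160⌉ = 3.
At least 3 bins are required, but only 2 are allowed.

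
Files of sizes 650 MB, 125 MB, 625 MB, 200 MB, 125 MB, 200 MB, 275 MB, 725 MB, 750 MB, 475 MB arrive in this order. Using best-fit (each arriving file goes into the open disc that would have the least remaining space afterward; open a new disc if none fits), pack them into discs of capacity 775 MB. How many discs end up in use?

6

  650 → disc 1 (new)  [load 650/775]
  125 → disc 1  [load 775/775]
  625 → disc 2 (new)  [load 625/775]
  200 → disc 3 (new)  [load 200/775]
  125 → disc 2  [load 750/775]
  200 → disc 3  [load 400/775]
  275 → disc 3  [load 675/775]
  725 → disc 4 (new)  [load 725/775]
  750 → disc 5 (new)  [load 750/775]
  475 → disc 6 (new)  [load 475/775]
6 discs opened.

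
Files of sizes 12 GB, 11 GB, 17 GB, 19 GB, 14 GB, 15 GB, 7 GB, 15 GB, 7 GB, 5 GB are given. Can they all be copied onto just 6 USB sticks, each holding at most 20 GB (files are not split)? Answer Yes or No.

Total = 122 GB; ⌈122/20⌉ = 7.
At least 7 USB sticks are required, but only 6 are allowed.

No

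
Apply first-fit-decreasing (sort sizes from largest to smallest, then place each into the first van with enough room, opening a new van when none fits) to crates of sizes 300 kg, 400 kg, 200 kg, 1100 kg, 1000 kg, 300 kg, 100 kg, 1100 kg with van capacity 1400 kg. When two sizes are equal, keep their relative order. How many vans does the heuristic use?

Sorted descending: 1100, 1100, 1000, 400, 300, 300, 200, 100.
  1100 → van 1 (new)  [load 1100/1400]
  1100 → van 2 (new)  [load 1100/1400]
  1000 → van 3 (new)  [load 1000/1400]
  400 → van 3  [load 1400/1400]
  300 → van 1  [load 1400/1400]
  300 → van 2  [load 1400/1400]
  200 → van 4 (new)  [load 200/1400]
  100 → van 4  [load 300/1400]
4 vans opened.

4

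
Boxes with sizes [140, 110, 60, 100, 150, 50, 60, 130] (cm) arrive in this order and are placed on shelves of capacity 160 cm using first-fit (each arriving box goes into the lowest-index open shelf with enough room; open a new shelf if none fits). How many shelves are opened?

6

  140 → shelf 1 (new)  [load 140/160]
  110 → shelf 2 (new)  [load 110/160]
  60 → shelf 3 (new)  [load 60/160]
  100 → shelf 3  [load 160/160]
  150 → shelf 4 (new)  [load 150/160]
  50 → shelf 2  [load 160/160]
  60 → shelf 5 (new)  [load 60/160]
  130 → shelf 6 (new)  [load 130/160]
6 shelves opened.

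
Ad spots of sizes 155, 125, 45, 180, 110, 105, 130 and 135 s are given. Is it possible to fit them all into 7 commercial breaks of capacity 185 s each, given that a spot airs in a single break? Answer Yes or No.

A valid assignment using 7 commercial breaks:
  break 1: 180 = 180
  break 2: 155 = 155
  break 3: 135 + 45 = 180
  break 4: 130 = 130
  break 5: 125 = 125
  break 6: 110 = 110
  break 7: 105 = 105
Every load is within 185 s, so 7 commercial breaks suffice.

Yes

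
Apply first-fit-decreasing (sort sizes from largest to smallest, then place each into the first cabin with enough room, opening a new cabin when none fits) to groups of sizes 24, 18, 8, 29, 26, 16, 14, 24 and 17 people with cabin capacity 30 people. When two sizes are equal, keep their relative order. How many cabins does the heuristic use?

7

Sorted descending: 29, 26, 24, 24, 18, 17, 16, 14, 8.
  29 → cabin 1 (new)  [load 29/30]
  26 → cabin 2 (new)  [load 26/30]
  24 → cabin 3 (new)  [load 24/30]
  24 → cabin 4 (new)  [load 24/30]
  18 → cabin 5 (new)  [load 18/30]
  17 → cabin 6 (new)  [load 17/30]
  16 → cabin 7 (new)  [load 16/30]
  14 → cabin 7  [load 30/30]
  8 → cabin 5  [load 26/30]
7 cabins opened.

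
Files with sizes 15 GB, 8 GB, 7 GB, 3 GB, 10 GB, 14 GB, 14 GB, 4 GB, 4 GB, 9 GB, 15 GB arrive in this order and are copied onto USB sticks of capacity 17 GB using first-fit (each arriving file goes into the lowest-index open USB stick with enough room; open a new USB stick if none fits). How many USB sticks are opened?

  15 → USB stick 1 (new)  [load 15/17]
  8 → USB stick 2 (new)  [load 8/17]
  7 → USB stick 2  [load 15/17]
  3 → USB stick 3 (new)  [load 3/17]
  10 → USB stick 3  [load 13/17]
  14 → USB stick 4 (new)  [load 14/17]
  14 → USB stick 5 (new)  [load 14/17]
  4 → USB stick 3  [load 17/17]
  4 → USB stick 6 (new)  [load 4/17]
  9 → USB stick 6  [load 13/17]
  15 → USB stick 7 (new)  [load 15/17]
7 USB sticks opened.

7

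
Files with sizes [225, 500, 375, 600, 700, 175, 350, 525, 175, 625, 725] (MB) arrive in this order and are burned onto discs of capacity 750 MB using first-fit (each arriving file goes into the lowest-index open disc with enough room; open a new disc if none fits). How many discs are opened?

8

  225 → disc 1 (new)  [load 225/750]
  500 → disc 1  [load 725/750]
  375 → disc 2 (new)  [load 375/750]
  600 → disc 3 (new)  [load 600/750]
  700 → disc 4 (new)  [load 700/750]
  175 → disc 2  [load 550/750]
  350 → disc 5 (new)  [load 350/750]
  525 → disc 6 (new)  [load 525/750]
  175 → disc 2  [load 725/750]
  625 → disc 7 (new)  [load 625/750]
  725 → disc 8 (new)  [load 725/750]
8 discs opened.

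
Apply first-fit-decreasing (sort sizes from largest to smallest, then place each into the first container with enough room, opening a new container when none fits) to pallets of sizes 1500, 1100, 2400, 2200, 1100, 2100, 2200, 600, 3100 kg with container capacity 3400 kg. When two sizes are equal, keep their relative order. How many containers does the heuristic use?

Sorted descending: 3100, 2400, 2200, 2200, 2100, 1500, 1100, 1100, 600.
  3100 → container 1 (new)  [load 3100/3400]
  2400 → container 2 (new)  [load 2400/3400]
  2200 → container 3 (new)  [load 2200/3400]
  2200 → container 4 (new)  [load 2200/3400]
  2100 → container 5 (new)  [load 2100/3400]
  1500 → container 6 (new)  [load 1500/3400]
  1100 → container 3  [load 3300/3400]
  1100 → container 4  [load 3300/3400]
  600 → container 2  [load 3000/3400]
6 containers opened.

6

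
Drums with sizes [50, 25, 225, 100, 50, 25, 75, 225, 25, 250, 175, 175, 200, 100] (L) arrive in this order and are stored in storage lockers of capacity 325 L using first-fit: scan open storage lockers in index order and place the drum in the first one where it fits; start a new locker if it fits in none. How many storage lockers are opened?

7

  50 → locker 1 (new)  [load 50/325]
  25 → locker 1  [load 75/325]
  225 → locker 1  [load 300/325]
  100 → locker 2 (new)  [load 100/325]
  50 → locker 2  [load 150/325]
  25 → locker 1  [load 325/325]
  75 → locker 2  [load 225/325]
  225 → locker 3 (new)  [load 225/325]
  25 → locker 2  [load 250/325]
  250 → locker 4 (new)  [load 250/325]
  175 → locker 5 (new)  [load 175/325]
  175 → locker 6 (new)  [load 175/325]
  200 → locker 7 (new)  [load 200/325]
  100 → locker 3  [load 325/325]
7 storage lockers opened.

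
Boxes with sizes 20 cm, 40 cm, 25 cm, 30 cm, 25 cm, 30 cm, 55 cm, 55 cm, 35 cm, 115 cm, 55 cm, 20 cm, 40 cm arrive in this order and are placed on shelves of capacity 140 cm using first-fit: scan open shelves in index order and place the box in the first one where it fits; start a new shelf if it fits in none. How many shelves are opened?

5

  20 → shelf 1 (new)  [load 20/140]
  40 → shelf 1  [load 60/140]
  25 → shelf 1  [load 85/140]
  30 → shelf 1  [load 115/140]
  25 → shelf 1  [load 140/140]
  30 → shelf 2 (new)  [load 30/140]
  55 → shelf 2  [load 85/140]
  55 → shelf 2  [load 140/140]
  35 → shelf 3 (new)  [load 35/140]
  115 → shelf 4 (new)  [load 115/140]
  55 → shelf 3  [load 90/140]
  20 → shelf 3  [load 110/140]
  40 → shelf 5 (new)  [load 40/140]
5 shelves opened.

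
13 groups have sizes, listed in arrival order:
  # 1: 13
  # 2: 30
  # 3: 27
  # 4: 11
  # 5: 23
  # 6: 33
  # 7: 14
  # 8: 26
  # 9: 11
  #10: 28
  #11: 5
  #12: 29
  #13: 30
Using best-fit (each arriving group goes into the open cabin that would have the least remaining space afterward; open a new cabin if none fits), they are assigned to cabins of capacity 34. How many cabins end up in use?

10

  13 → cabin 1 (new)  [load 13/34]
  30 → cabin 2 (new)  [load 30/34]
  27 → cabin 3 (new)  [load 27/34]
  11 → cabin 1  [load 24/34]
  23 → cabin 4 (new)  [load 23/34]
  33 → cabin 5 (new)  [load 33/34]
  14 → cabin 6 (new)  [load 14/34]
  26 → cabin 7 (new)  [load 26/34]
  11 → cabin 4  [load 34/34]
  28 → cabin 8 (new)  [load 28/34]
  5 → cabin 8  [load 33/34]
  29 → cabin 9 (new)  [load 29/34]
  30 → cabin 10 (new)  [load 30/34]
10 cabins opened.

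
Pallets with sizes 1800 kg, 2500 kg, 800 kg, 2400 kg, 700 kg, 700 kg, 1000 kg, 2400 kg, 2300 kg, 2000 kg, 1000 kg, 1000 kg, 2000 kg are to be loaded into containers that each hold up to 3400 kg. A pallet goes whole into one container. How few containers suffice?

7

Total = 2500 + 2400 + 2400 + 2300 + 2000 + 2000 + 1800 + 1000 + 1000 + 1000 + 800 + 700 + 700 = 20600 kg.
Lower bound: ⌈20600/3400⌉ = 7 containers.
A packing using 7 containers:
  container 1: 2500 + 800 = 3300
  container 2: 2400 + 1000 = 3400
  container 3: 2400 + 1000 = 3400
  container 4: 2300 + 1000 = 3300
  container 5: 2000 + 700 + 700 = 3400
  container 6: 2000 = 2000
  container 7: 1800 = 1800
This matches the lower bound, so 7 is optimal.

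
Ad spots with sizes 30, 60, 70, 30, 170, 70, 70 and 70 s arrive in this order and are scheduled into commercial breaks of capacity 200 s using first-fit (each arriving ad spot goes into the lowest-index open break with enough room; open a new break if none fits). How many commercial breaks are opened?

  30 → break 1 (new)  [load 30/200]
  60 → break 1  [load 90/200]
  70 → break 1  [load 160/200]
  30 → break 1  [load 190/200]
  170 → break 2 (new)  [load 170/200]
  70 → break 3 (new)  [load 70/200]
  70 → break 3  [load 140/200]
  70 → break 4 (new)  [load 70/200]
4 commercial breaks opened.

4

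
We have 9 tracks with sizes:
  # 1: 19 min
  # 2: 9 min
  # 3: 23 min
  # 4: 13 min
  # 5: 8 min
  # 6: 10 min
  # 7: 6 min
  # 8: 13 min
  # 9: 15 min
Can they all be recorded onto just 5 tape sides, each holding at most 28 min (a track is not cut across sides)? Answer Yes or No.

Yes

A valid assignment using 5 tape sides:
  side 1: 23 = 23
  side 2: 19 + 9 = 28
  side 3: 15 + 13 = 28
  side 4: 13 + 10 = 23
  side 5: 8 + 6 = 14
Every load is within 28 min, so 5 tape sides suffice.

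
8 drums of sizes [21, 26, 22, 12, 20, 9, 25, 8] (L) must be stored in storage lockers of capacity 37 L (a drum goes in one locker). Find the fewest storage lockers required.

5

Total = 26 + 25 + 22 + 21 + 20 + 12 + 9 + 8 = 143 L.
Lower bound: ⌈143/37⌉ = 4 storage lockers.
Also, 5 drums each exceed 37/2 L, and no two of those can share a locker, so at least 5 storage lockers are needed.
A packing using 5 storage lockers:
  locker 1: 26 + 9 = 35
  locker 2: 25 + 12 = 37
  locker 3: 22 + 8 = 30
  locker 4: 21 = 21
  locker 5: 20 = 20
This matches the lower bound, so 5 is optimal.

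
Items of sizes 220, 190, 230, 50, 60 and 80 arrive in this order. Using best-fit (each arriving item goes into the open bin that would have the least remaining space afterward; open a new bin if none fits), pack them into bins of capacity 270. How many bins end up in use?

4

  220 → bin 1 (new)  [load 220/270]
  190 → bin 2 (new)  [load 190/270]
  230 → bin 3 (new)  [load 230/270]
  50 → bin 1  [load 270/270]
  60 → bin 2  [load 250/270]
  80 → bin 4 (new)  [load 80/270]
4 bins opened.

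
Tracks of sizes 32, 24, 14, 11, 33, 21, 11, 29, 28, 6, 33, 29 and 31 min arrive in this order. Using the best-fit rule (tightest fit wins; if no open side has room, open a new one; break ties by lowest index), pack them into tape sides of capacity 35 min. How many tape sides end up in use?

10

  32 → side 1 (new)  [load 32/35]
  24 → side 2 (new)  [load 24/35]
  14 → side 3 (new)  [load 14/35]
  11 → side 2  [load 35/35]
  33 → side 4 (new)  [load 33/35]
  21 → side 3  [load 35/35]
  11 → side 5 (new)  [load 11/35]
  29 → side 6 (new)  [load 29/35]
  28 → side 7 (new)  [load 28/35]
  6 → side 6  [load 35/35]
  33 → side 8 (new)  [load 33/35]
  29 → side 9 (new)  [load 29/35]
  31 → side 10 (new)  [load 31/35]
10 tape sides opened.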